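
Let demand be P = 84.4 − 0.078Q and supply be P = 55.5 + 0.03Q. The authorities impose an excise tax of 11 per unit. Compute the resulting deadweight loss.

Competitive equilibrium: 84.4 − 0.078Q = 55.5 + 0.03Q → Q* = 267.5926, P* = 63.5278.
With the tax, the buyer price exceeds the seller price by 11: (84.4 − 0.078Q) − (55.5 + 0.03Q) = 11 → Q' = 165.7407.
ΔQ = 267.5926 − 165.7407 = 101.8519; the wedge equals the tax, 11.
The triangle = ½ × 101.8519 × 11 = 560.19.

560.19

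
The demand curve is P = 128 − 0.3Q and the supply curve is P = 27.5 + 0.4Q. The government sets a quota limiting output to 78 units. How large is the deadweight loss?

Competitive equilibrium: 128 − 0.3Q = 27.5 + 0.4Q → Q* = 143.5714, P* = 84.9286.
At Q = 78: demand price = 128 − 0.3·78 = 104.6; supply price = 27.5 + 0.4·78 = 58.7.
ΔQ = 143.5714 − 78 = 65.5714; wedge = 104.6 − 58.7 = 45.9.
Deadweight loss = ½ × 65.5714 × 45.9 = 1504.86.

1504.86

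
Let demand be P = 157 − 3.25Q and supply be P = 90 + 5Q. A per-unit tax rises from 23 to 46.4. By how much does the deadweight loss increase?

98.42

Competitive equilibrium: 157 − 3.25Q = 90 + 5Q → Q* = 8.1212, P* = 130.6061.
For a per-unit tax t: ΔQ = t/8.25, so DWL = ½·t·(t/8.25) = t²/16.5.
At t = 23: DWL = 32.061. At t = 46.4: DWL = 130.482.
Increase = 130.482 − 32.061 = 98.42.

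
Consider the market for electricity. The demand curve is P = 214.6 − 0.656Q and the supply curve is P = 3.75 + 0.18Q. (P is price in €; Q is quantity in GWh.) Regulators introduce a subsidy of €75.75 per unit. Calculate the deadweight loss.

Competitive equilibrium: 214.6 − 0.656Q = 3.75 + 0.18Q → Q* = 252.2129, P* = 49.1483.
The subsidy lowers effective supply by 75.75: P = 0.18Q − 72.
New quantity: 214.6 − 0.656Q = 0.18Q − 72 → Q' = 342.823.
Overproduction ΔQ = 342.823 − 252.2129 = 90.6101; wedge = subsidy = 75.75.
The triangle = ½ × 90.6101 × 75.75 = €3431.86.

€3431.86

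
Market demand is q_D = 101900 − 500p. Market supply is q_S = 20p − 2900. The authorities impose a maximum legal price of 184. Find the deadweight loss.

In inverse form: demand p = 203.8 − 0.002q, supply p = 145 + 0.05q.
Competitive equilibrium: 203.8 − 0.002q = 145 + 0.05q → q* = 1130.7692, p* = 201.5385.
At the ceiling p = 184, quantity supplied = (184 − 145)/0.05 = 780.
Willingness to pay at q' = 780: 203.8 − 0.002·780 = 202.24.
Δq = 1130.7692 − 780 = 350.7692; wedge = 202.24 − 184 = 18.24.
Deadweight loss = ½ × 350.7692 × 18.24 = 3199.02.

3199.02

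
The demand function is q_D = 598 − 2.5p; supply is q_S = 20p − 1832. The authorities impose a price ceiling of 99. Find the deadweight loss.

7290

In inverse form: demand p = 239.2 − 0.4q, supply p = 91.6 + 0.05q.
Competitive equilibrium: 239.2 − 0.4q = 91.6 + 0.05q → q* = 328, p* = 108.
At the ceiling p = 99, quantity supplied = (99 − 91.6)/0.05 = 148.
Willingness to pay at q' = 148: 239.2 − 0.4·148 = 180.
Δq = 328 − 148 = 180; wedge = 180 − 99 = 81.
Deadweight loss = ½ × 180 × 81 = 7290.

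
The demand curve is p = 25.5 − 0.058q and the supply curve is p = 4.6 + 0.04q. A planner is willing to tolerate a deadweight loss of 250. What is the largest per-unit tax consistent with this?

7

Competitive equilibrium: 25.5 − 0.058q = 4.6 + 0.04q → q* = 213.2653, p* = 13.1306.
A tax t gives Δq = t/0.098 and wedge t, so DWL = t²/0.196.
t²/0.196 = 250 → t² = 49 → t = 7.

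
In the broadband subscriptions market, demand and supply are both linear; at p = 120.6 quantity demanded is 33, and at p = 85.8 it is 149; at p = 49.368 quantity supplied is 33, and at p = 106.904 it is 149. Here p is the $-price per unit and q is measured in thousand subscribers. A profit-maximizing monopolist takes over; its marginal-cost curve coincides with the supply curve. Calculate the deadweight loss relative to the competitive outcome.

$447.39 thousand

Demand slope = (85.8 − 120.6)/(149 − 33) = −0.3, so p = 130.5 − 0.3q.
Supply slope = (106.904 − 49.368)/(149 − 33) = 0.496, so p = 33 + 0.496q.
Competitive equilibrium: 130.5 − 0.3q = 33 + 0.496q → q* = 122.4874, p* = 93.7538.
Marginal revenue: MR = 130.5 − 0.6q. Set MR = MC: 130.5 − 0.6q = 33 + 0.496q → q_m = 88.9599.
Price p_m = 130.5 − 0.3·88.9599 = 103.812; MC(q_m) = 33 + 0.496·88.9599 = 77.1241.
Competitive q* = 122.4874, so Δq = 33.5275; wedge = 103.812 − 77.1241 = 26.6879.
Deadweight loss = ½ × 33.5275 × 26.6879 = $447.39 thousand.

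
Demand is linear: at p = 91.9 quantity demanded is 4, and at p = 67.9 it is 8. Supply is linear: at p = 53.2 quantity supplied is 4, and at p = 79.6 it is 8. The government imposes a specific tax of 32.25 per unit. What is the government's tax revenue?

Demand slope = (67.9 − 91.9)/(8 − 4) = −6, so p = 115.9 − 6q.
Supply slope = (79.6 − 53.2)/(8 − 4) = 6.6, so p = 26.8 + 6.6q.
Competitive equilibrium: 115.9 − 6q = 26.8 + 6.6q → q* = 7.0714, p* = 73.4714.
With the tax, the buyer price exceeds the seller price by 32.25: (115.9 − 6q) − (26.8 + 6.6q) = 32.25 → q' = 4.5119.
Tax revenue = 32.25 × 4.5119 = 145.51.

145.51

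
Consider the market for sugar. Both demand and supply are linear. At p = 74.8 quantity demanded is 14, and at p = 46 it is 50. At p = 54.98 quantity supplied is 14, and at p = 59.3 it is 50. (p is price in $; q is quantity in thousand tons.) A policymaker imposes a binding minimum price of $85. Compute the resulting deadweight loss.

$540.98 thousand

Demand slope = (46 − 74.8)/(50 − 14) = −0.8, so p = 86 − 0.8q.
Supply slope = (59.3 − 54.98)/(50 − 14) = 0.12, so p = 53.3 + 0.12q.
Competitive equilibrium: 86 − 0.8q = 53.3 + 0.12q → q* = 35.5435, p* = 57.5652.
At the floor p = 85, quantity demanded = (86 − 85)/0.8 = 1.25.
Sellers' marginal cost at q' = 1.25: 53.3 + 0.12·1.25 = 53.45.
Δq = 35.5435 − 1.25 = 34.2935; wedge = 85 − 53.45 = 31.55.
DWL = ½ × 34.2935 × 31.55 = $540.98 thousand.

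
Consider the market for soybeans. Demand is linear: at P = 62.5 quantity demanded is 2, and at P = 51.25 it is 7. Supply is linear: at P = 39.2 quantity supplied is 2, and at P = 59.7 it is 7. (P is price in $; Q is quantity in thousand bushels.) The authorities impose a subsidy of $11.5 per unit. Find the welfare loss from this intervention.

Demand slope = (51.25 − 62.5)/(7 − 2) = −2.25, so P = 67 − 2.25Q.
Supply slope = (59.7 − 39.2)/(7 − 2) = 4.1, so P = 31 + 4.1Q.
Competitive equilibrium: 67 − 2.25Q = 31 + 4.1Q → Q* = 5.6693, P* = 54.2441.
The subsidy lowers effective supply by 11.5: P = 19.5 + 4.1Q.
New quantity: 67 − 2.25Q = 19.5 + 4.1Q → Q' = 7.4803.
Overproduction ΔQ = 7.4803 − 5.6693 = 1.811; wedge = subsidy = 11.5.
Welfare loss = ½ × 1.811 × 11.5 = $10.41 thousand.

$10.41 thousand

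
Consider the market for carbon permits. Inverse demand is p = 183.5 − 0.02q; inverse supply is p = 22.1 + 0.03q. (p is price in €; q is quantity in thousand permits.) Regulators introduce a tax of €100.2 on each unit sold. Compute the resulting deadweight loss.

€100400.40 thousand

Competitive equilibrium: 183.5 − 0.02q = 22.1 + 0.03q → q* = 3228, p* = 118.94.
With the tax, the buyer price exceeds the seller price by 100.2: (183.5 − 0.02q) − (22.1 + 0.03q) = 100.2 → q' = 1224.
Δq = 3228 − 1224 = 2004; the wedge equals the tax, 100.2.
The triangle = ½ × 2004 × 100.2 = €100400.40 thousand.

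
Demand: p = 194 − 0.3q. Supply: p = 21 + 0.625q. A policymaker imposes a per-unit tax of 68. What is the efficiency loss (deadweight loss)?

2499.46

Competitive equilibrium: 194 − 0.3q = 21 + 0.625q → q* = 187.027, p* = 137.8919.
With the tax, the buyer price exceeds the seller price by 68: (194 − 0.3q) − (21 + 0.625q) = 68 → q' = 113.5135.
Δq = 187.027 − 113.5135 = 73.5135; the wedge equals the tax, 68.
The triangle = ½ × 73.5135 × 68 = 2499.46.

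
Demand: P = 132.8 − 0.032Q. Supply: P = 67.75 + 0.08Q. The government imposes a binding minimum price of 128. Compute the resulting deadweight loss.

10393.14

Competitive equilibrium: 132.8 − 0.032Q = 67.75 + 0.08Q → Q* = 580.8036, P* = 114.2143.
At the floor P = 128, quantity demanded = (132.8 − 128)/0.032 = 150.
Sellers' marginal cost at Q' = 150: 67.75 + 0.08·150 = 79.75.
ΔQ = 580.8036 − 150 = 430.8036; wedge = 128 − 79.75 = 48.25.
Welfare loss = ½ × 430.8036 × 48.25 = 10393.14.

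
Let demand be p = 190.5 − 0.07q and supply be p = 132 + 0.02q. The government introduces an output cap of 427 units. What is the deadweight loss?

Competitive equilibrium: 190.5 − 0.07q = 132 + 0.02q → q* = 650, p* = 145.
At q = 427: demand price = 190.5 − 0.07·427 = 160.61; supply price = 132 + 0.02·427 = 140.54.
Δq = 650 − 427 = 223; wedge = 160.61 − 140.54 = 20.07.
DWL = ½ × 223 × 20.07 = 2237.805.

2237.805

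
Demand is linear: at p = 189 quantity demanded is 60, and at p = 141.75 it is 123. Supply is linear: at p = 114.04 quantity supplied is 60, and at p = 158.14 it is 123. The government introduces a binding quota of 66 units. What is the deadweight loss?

Demand slope = (141.75 − 189)/(123 − 60) = −0.75, so p = 234 − 0.75q.
Supply slope = (158.14 − 114.04)/(123 − 60) = 0.7, so p = 72.04 + 0.7q.
Competitive equilibrium: 234 − 0.75q = 72.04 + 0.7q → q* = 111.6966, p* = 150.2276.
At q = 66: demand price = 234 − 0.75·66 = 184.5; supply price = 72.04 + 0.7·66 = 118.24.
Δq = 111.6966 − 66 = 45.6966; wedge = 184.5 − 118.24 = 66.26.
DWL = ½ × 45.6966 × 66.26 = 1513.93.

1513.93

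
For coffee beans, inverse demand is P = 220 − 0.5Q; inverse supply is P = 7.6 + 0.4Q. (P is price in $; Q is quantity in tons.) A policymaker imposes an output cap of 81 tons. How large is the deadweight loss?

$10811.25

Competitive equilibrium: 220 − 0.5Q = 7.6 + 0.4Q → Q* = 236, P* = 102.
At Q = 81: demand price = 220 − 0.5·81 = 179.5; supply price = 7.6 + 0.4·81 = 40.
ΔQ = 236 − 81 = 155; wedge = 179.5 − 40 = 139.5.
Welfare loss = ½ × 155 × 139.5 = $10811.25.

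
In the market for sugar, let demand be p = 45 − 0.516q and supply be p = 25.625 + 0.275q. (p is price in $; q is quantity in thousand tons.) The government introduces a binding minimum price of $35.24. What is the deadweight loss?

Competitive equilibrium: 45 − 0.516q = 25.625 + 0.275q → q* = 24.4943, p* = 32.3609.
At the floor p = 35.24, quantity demanded = (45 − 35.24)/0.516 = 18.9147.
Sellers' marginal cost at q' = 18.9147: 25.625 + 0.275·18.9147 = 30.8265.
Δq = 24.4943 − 18.9147 = 5.5796; wedge = 35.24 − 30.8265 = 4.4135.
Deadweight loss = ½ × 5.5796 × 4.4135 = $12.31 thousand.

$12.31 thousand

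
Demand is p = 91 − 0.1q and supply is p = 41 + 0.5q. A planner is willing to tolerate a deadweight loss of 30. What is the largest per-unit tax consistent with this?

Competitive equilibrium: 91 − 0.1q = 41 + 0.5q → q* = 83.3333, p* = 82.6667.
A tax t gives Δq = t/0.6 and wedge t, so DWL = t²/1.2.
t²/1.2 = 30 → t² = 36 → t = 6.

6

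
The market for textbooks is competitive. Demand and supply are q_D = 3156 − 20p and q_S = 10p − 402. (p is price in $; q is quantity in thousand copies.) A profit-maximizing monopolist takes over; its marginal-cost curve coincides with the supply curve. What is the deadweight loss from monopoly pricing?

$2881.20 thousand

In inverse form: demand p = 157.8 − 0.05q, supply p = 40.2 + 0.1q.
Competitive equilibrium: 157.8 − 0.05q = 40.2 + 0.1q → q* = 784, p* = 118.6.
Marginal revenue: MR = 157.8 − 0.1q. Set MR = MC: 157.8 − 0.1q = 40.2 + 0.1q → q_m = 588.
Price p_m = 157.8 − 0.05·588 = 128.4; MC(q_m) = 40.2 + 0.1·588 = 99.
Competitive q* = 784, so Δq = 196; wedge = 128.4 − 99 = 29.4.
The triangle = ½ × 196 × 29.4 = $2881.20 thousand.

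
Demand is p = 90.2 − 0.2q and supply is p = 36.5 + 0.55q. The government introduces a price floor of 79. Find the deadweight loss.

Competitive equilibrium: 90.2 − 0.2q = 36.5 + 0.55q → q* = 71.6, p* = 75.88.
At the floor p = 79, quantity demanded = (90.2 − 79)/0.2 = 56.
Sellers' marginal cost at q' = 56: 36.5 + 0.55·56 = 67.3.
Δq = 71.6 − 56 = 15.6; wedge = 79 − 67.3 = 11.7.
The triangle = ½ × 15.6 × 11.7 = 91.26.

91.26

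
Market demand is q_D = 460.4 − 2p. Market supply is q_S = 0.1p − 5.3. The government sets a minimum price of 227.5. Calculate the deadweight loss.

691.44

In inverse form: demand p = 230.2 − 0.5q, supply p = 53 + 10q.
Competitive equilibrium: 230.2 − 0.5q = 53 + 10q → q* = 16.8762, p* = 221.7619.
At the floor p = 227.5, quantity demanded = (230.2 − 227.5)/0.5 = 5.4.
Sellers' marginal cost at q' = 5.4: 53 + 10·5.4 = 107.
Δq = 16.8762 − 5.4 = 11.4762; wedge = 227.5 − 107 = 120.5.
Welfare loss = ½ × 11.4762 × 120.5 = 691.44.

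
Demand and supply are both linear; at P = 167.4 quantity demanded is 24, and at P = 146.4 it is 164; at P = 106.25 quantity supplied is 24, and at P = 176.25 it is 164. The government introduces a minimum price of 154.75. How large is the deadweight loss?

Demand slope = (146.4 − 167.4)/(164 − 24) = −0.15, so P = 171 − 0.15Q.
Supply slope = (176.25 − 106.25)/(164 − 24) = 0.5, so P = 94.25 + 0.5Q.
Competitive equilibrium: 171 − 0.15Q = 94.25 + 0.5Q → Q* = 118.0769, P* = 153.2885.
At the floor P = 154.75, quantity demanded = (171 − 154.75)/0.15 = 108.3333.
Sellers' marginal cost at Q' = 108.3333: 94.25 + 0.5·108.3333 = 148.4167.
ΔQ = 118.0769 − 108.3333 = 9.7436; wedge = 154.75 − 148.4167 = 6.3333.
Deadweight loss = ½ × 9.7436 × 6.3333 = 30.85.

30.85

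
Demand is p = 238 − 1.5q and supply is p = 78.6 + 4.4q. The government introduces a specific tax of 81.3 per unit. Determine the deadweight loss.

Competitive equilibrium: 238 − 1.5q = 78.6 + 4.4q → q* = 27.0169, p* = 197.4746.
With the tax, the buyer price exceeds the seller price by 81.3: (238 − 1.5q) − (78.6 + 4.4q) = 81.3 → q' = 13.2373.
Δq = 27.0169 − 13.2373 = 13.7796; the wedge equals the tax, 81.3.
Deadweight loss = ½ × 13.7796 × 81.3 = 560.14.

560.14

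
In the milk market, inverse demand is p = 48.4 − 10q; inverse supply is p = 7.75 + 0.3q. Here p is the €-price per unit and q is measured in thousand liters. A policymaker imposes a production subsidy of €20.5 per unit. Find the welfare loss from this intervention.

Competitive equilibrium: 48.4 − 10q = 7.75 + 0.3q → q* = 3.9466, p* = 8.934.
The subsidy lowers effective supply by 20.5: p = 0.3q − 12.75.
New quantity: 48.4 − 10q = 0.3q − 12.75 → q' = 5.9369.
Overproduction Δq = 5.9369 − 3.9466 = 1.9903; wedge = subsidy = 20.5.
Deadweight loss = ½ × 1.9903 × 20.5 = €20.40 thousand.

€20.40 thousand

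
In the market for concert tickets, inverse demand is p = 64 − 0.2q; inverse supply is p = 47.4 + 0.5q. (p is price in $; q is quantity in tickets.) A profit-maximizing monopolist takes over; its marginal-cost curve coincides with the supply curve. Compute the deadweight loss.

$9.72

Competitive equilibrium: 64 − 0.2q = 47.4 + 0.5q → q* = 23.7143, p* = 59.2571.
Marginal revenue: MR = 64 − 0.4q. Set MR = MC: 64 − 0.4q = 47.4 + 0.5q → q_m = 18.4444.
Price p_m = 64 − 0.2·18.4444 = 60.3111; MC(q_m) = 47.4 + 0.5·18.4444 = 56.6222.
Competitive q* = 23.7143, so Δq = 5.2699; wedge = 60.3111 − 56.6222 = 3.6889.
Welfare loss = ½ × 5.2699 × 3.6889 = $9.72.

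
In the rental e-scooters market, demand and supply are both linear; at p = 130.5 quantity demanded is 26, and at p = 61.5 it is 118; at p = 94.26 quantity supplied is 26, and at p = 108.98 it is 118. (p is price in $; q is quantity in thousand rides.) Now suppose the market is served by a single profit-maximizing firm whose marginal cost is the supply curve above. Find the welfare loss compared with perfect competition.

$402.43 thousand

Demand slope = (61.5 − 130.5)/(118 − 26) = −0.75, so p = 150 − 0.75q.
Supply slope = (108.98 − 94.26)/(118 − 26) = 0.16, so p = 90.1 + 0.16q.
Competitive equilibrium: 150 − 0.75q = 90.1 + 0.16q → q* = 65.8242, p* = 100.6319.
Marginal revenue: MR = 150 − 1.5q. Set MR = MC: 150 − 1.5q = 90.1 + 0.16q → q_m = 36.0843.
Price p_m = 150 − 0.75·36.0843 = 122.9368; MC(q_m) = 90.1 + 0.16·36.0843 = 95.8735.
Competitive q* = 65.8242, so Δq = 29.7399; wedge = 122.9368 − 95.8735 = 27.0633.
Welfare loss = ½ × 29.7399 × 27.0633 = $402.43 thousand.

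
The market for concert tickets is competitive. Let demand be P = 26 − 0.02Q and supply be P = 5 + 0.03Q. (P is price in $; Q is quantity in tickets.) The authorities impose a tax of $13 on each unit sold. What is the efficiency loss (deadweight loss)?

$1690

Competitive equilibrium: 26 − 0.02Q = 5 + 0.03Q → Q* = 420, P* = 17.6.
With the tax, the buyer price exceeds the seller price by 13: (26 − 0.02Q) − (5 + 0.03Q) = 13 → Q' = 160.
ΔQ = 420 − 160 = 260; the wedge equals the tax, 13.
Welfare loss = ½ × 260 × 13 = $1690.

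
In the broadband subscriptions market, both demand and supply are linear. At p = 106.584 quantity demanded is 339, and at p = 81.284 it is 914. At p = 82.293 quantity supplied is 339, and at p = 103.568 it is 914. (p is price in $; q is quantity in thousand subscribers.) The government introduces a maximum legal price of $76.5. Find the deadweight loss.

Demand slope = (81.284 − 106.584)/(914 − 339) = −0.044, so p = 121.5 − 0.044q.
Supply slope = (103.568 − 82.293)/(914 − 339) = 0.037, so p = 69.75 + 0.037q.
Competitive equilibrium: 121.5 − 0.044q = 69.75 + 0.037q → q* = 638.8889, p* = 93.3889.
At the ceiling p = 76.5, quantity supplied = (76.5 − 69.75)/0.037 = 182.4324.
Willingness to pay at q' = 182.4324: 121.5 − 0.044·182.4324 = 113.473.
Δq = 638.8889 − 182.4324 = 456.4565; wedge = 113.473 − 76.5 = 36.973.
The triangle = ½ × 456.4565 × 36.973 = $8438.28 thousand.

$8438.28 thousand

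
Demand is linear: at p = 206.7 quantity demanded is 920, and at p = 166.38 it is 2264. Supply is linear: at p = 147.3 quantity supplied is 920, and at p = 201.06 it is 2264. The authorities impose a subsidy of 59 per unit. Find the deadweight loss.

24864.29

Demand slope = (166.38 − 206.7)/(2264 − 920) = −0.03, so p = 234.3 − 0.03q.
Supply slope = (201.06 − 147.3)/(2264 − 920) = 0.04, so p = 110.5 + 0.04q.
Competitive equilibrium: 234.3 − 0.03q = 110.5 + 0.04q → q* = 1768.5714, p* = 181.2429.
The subsidy lowers effective supply by 59: p = 51.5 + 0.04q.
New quantity: 234.3 − 0.03q = 51.5 + 0.04q → q' = 2611.4286.
Overproduction Δq = 2611.4286 − 1768.5714 = 842.8572; wedge = subsidy = 59.
DWL = ½ × 842.8572 × 59 = 24864.29.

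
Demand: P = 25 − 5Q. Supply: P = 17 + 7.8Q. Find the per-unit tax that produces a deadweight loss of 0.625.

Competitive equilibrium: 25 − 5Q = 17 + 7.8Q → Q* = 0.625, P* = 21.875.
A tax t gives ΔQ = t/12.8 and wedge t, so DWL = t²/25.6.
t²/25.6 = 0.625 → t² = 16 → t = 4.

4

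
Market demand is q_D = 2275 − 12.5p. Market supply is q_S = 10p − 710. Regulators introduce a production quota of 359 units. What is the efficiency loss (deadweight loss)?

5975.29

In inverse form: demand p = 182 − 0.08q, supply p = 71 + 0.1q.
Competitive equilibrium: 182 − 0.08q = 71 + 0.1q → q* = 616.6667, p* = 132.6667.
At q = 359: demand price = 182 − 0.08·359 = 153.28; supply price = 71 + 0.1·359 = 106.9.
Δq = 616.6667 − 359 = 257.6667; wedge = 153.28 − 106.9 = 46.38.
Deadweight loss = ½ × 257.6667 × 46.38 = 5975.29.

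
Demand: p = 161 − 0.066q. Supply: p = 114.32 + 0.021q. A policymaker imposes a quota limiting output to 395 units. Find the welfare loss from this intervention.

871.60

Competitive equilibrium: 161 − 0.066q = 114.32 + 0.021q → q* = 536.5517, p* = 125.5876.
At q = 395: demand price = 161 − 0.066·395 = 134.93; supply price = 114.32 + 0.021·395 = 122.615.
Δq = 536.5517 − 395 = 141.5517; wedge = 134.93 − 122.615 = 12.315.
The triangle = ½ × 141.5517 × 12.315 = 871.60.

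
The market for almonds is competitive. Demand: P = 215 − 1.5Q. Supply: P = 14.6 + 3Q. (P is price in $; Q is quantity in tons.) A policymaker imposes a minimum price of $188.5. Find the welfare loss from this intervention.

Competitive equilibrium: 215 − 1.5Q = 14.6 + 3Q → Q* = 44.53333, P* = 148.2.
At the floor P = 188.5, quantity demanded = (215 − 188.5)/1.5 = 17.66667.
Sellers' marginal cost at Q' = 17.66667: 14.6 + 3·17.66667 = 67.60001.
ΔQ = 44.53333 − 17.66667 = 26.86666; wedge = 188.5 − 67.60001 = 120.89999.
The triangle = ½ × 26.86666 × 120.89999 = $1624.09.

$1624.09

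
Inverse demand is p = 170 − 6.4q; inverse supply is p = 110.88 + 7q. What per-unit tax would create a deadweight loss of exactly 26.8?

26.8

Competitive equilibrium: 170 − 6.4q = 110.88 + 7q → q* = 4.4119, p* = 141.7636.
A tax t gives Δq = t/13.4 and wedge t, so DWL = t²/26.8.
t²/26.8 = 26.8 → t² = 718.24 → t = 26.8.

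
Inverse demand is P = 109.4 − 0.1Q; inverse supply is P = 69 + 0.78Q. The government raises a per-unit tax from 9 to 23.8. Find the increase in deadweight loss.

275.82

Competitive equilibrium: 109.4 − 0.1Q = 69 + 0.78Q → Q* = 45.9091, P* = 104.8091.
For a per-unit tax t: ΔQ = t/0.88, so DWL = ½·t·(t/0.88) = t²/1.76.
At t = 9: DWL = 46.023. At t = 23.8: DWL = 321.841.
Increase = 321.841 − 46.023 = 275.82.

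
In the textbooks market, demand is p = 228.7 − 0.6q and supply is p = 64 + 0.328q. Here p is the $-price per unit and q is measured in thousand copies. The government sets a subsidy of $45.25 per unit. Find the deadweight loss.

Competitive equilibrium: 228.7 − 0.6q = 64 + 0.328q → q* = 177.4784, p* = 122.2129.
The subsidy lowers effective supply by 45.25: p = 18.75 + 0.328q.
New quantity: 228.7 − 0.6q = 18.75 + 0.328q → q' = 226.2392.
Overproduction Δq = 226.2392 − 177.4784 = 48.7608; wedge = subsidy = 45.25.
The triangle = ½ × 48.7608 × 45.25 = $1103.21 thousand.

$1103.21 thousand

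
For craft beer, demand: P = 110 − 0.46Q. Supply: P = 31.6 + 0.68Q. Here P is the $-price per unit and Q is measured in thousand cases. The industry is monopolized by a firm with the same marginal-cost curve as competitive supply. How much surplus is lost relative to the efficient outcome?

$222.83 thousand

Competitive equilibrium: 110 − 0.46Q = 31.6 + 0.68Q → Q* = 68.7719, P* = 78.3649.
Marginal revenue: MR = 110 − 0.92Q. Set MR = MC: 110 − 0.92Q = 31.6 + 0.68Q → Q_m = 49.
Price P_m = 110 − 0.46·49 = 87.46; MC(Q_m) = 31.6 + 0.68·49 = 64.92.
Competitive Q* = 68.7719, so ΔQ = 19.7719; wedge = 87.46 − 64.92 = 22.54.
Welfare loss = ½ × 19.7719 × 22.54 = $222.83 thousand.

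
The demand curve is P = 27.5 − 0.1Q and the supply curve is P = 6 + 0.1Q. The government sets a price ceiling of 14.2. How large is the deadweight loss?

Competitive equilibrium: 27.5 − 0.1Q = 6 + 0.1Q → Q* = 107.5, P* = 16.75.
At the ceiling P = 14.2, quantity supplied = (14.2 − 6)/0.1 = 82.
Willingness to pay at Q' = 82: 27.5 − 0.1·82 = 19.3.
ΔQ = 107.5 − 82 = 25.5; wedge = 19.3 − 14.2 = 5.1.
DWL = ½ × 25.5 × 5.1 = 65.025.

65.025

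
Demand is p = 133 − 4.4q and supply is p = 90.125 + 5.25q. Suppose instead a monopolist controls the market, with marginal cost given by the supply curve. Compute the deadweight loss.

9.34

Competitive equilibrium: 133 − 4.4q = 90.125 + 5.25q → q* = 4.443, p* = 113.4508.
Marginal revenue: MR = 133 − 8.8q. Set MR = MC: 133 − 8.8q = 90.125 + 5.25q → q_m = 3.0516.
Price p_m = 133 − 4.4·3.0516 = 119.573; MC(q_m) = 90.125 + 5.25·3.0516 = 106.1459.
Competitive q* = 4.443, so Δq = 1.3914; wedge = 119.573 − 106.1459 = 13.4271.
DWL = ½ × 1.3914 × 13.4271 = 9.34.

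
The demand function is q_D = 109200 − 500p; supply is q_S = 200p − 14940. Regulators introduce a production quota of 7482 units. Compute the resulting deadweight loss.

595745.59

In inverse form: demand p = 218.4 − 0.002q, supply p = 74.7 + 0.005q.
Competitive equilibrium: 218.4 − 0.002q = 74.7 + 0.005q → q* = 20528.5714, p* = 177.3429.
At q = 7482: demand price = 218.4 − 0.002·7482 = 203.436; supply price = 74.7 + 0.005·7482 = 112.11.
Δq = 20528.5714 − 7482 = 13046.5714; wedge = 203.436 − 112.11 = 91.326.
Welfare loss = ½ × 13046.5714 × 91.326 = 595745.59.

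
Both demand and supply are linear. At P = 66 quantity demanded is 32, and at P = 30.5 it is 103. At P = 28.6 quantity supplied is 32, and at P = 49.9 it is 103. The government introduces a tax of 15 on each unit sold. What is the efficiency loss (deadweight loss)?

140.625

Demand slope = (30.5 − 66)/(103 − 32) = −0.5, so P = 82 − 0.5Q.
Supply slope = (49.9 − 28.6)/(103 − 32) = 0.3, so P = 19 + 0.3Q.
Competitive equilibrium: 82 − 0.5Q = 19 + 0.3Q → Q* = 78.75, P* = 42.625.
With the tax, the buyer price exceeds the seller price by 15: (82 − 0.5Q) − (19 + 0.3Q) = 15 → Q' = 60.
ΔQ = 78.75 − 60 = 18.75; the wedge equals the tax, 15.
The triangle = ½ × 18.75 × 15 = 140.625.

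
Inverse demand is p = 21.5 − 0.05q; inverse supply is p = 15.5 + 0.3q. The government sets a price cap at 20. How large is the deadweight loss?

0.80

Competitive equilibrium: 21.5 − 0.05q = 15.5 + 0.3q → q* = 17.1429, p* = 20.6429.
At the ceiling p = 20, quantity supplied = (20 − 15.5)/0.3 = 15.
Willingness to pay at q' = 15: 21.5 − 0.05·15 = 20.75.
Δq = 17.1429 − 15 = 2.1429; wedge = 20.75 − 20 = 0.75.
The triangle = ½ × 2.1429 × 0.75 = 0.80.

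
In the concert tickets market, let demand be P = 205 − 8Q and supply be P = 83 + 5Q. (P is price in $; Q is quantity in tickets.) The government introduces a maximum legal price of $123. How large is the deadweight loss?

$12.46

Competitive equilibrium: 205 − 8Q = 83 + 5Q → Q* = 9.3846, P* = 129.9231.
At the ceiling P = 123, quantity supplied = (123 − 83)/5 = 8.
Willingness to pay at Q' = 8: 205 − 8·8 = 141.
ΔQ = 9.3846 − 8 = 1.3846; wedge = 141 − 123 = 18.
Welfare loss = ½ × 1.3846 × 18 = $12.46.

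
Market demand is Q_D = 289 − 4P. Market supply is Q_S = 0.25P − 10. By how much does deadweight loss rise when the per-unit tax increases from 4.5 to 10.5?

In inverse form: demand P = 72.25 − 0.25Q, supply P = 40 + 4Q.
Competitive equilibrium: 72.25 − 0.25Q = 40 + 4Q → Q* = 7.5882, P* = 70.3529.
For a per-unit tax t: ΔQ = t/4.25, so DWL = ½·t·(t/4.25) = t²/8.5.
At t = 4.5: DWL = 2.382. At t = 10.5: DWL = 12.971.
Increase = 12.971 − 2.382 = 10.59.

10.59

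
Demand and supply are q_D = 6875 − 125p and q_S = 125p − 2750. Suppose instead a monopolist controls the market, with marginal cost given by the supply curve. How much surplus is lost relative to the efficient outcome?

3781.25

In inverse form: demand p = 55 − 0.008q, supply p = 22 + 0.008q.
Competitive equilibrium: 55 − 0.008q = 22 + 0.008q → q* = 2062.5, p* = 38.5.
Marginal revenue: MR = 55 − 0.016q. Set MR = MC: 55 − 0.016q = 22 + 0.008q → q_m = 1375.
Price p_m = 55 − 0.008·1375 = 44; MC(q_m) = 22 + 0.008·1375 = 33.
Competitive q* = 2062.5, so Δq = 687.5; wedge = 44 − 33 = 11.
Welfare loss = ½ × 687.5 × 11 = 3781.25.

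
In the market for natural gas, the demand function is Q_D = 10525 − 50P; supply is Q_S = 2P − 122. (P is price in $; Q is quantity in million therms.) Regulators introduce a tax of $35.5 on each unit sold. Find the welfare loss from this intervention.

$1211.78 million

In inverse form: demand P = 210.5 − 0.02Q, supply P = 61 + 0.5Q.
Competitive equilibrium: 210.5 − 0.02Q = 61 + 0.5Q → Q* = 287.5, P* = 204.75.
With the tax, the buyer price exceeds the seller price by 35.5: (210.5 − 0.02Q) − (61 + 0.5Q) = 35.5 → Q' = 219.2308.
ΔQ = 287.5 − 219.2308 = 68.2692; the wedge equals the tax, 35.5.
Welfare loss = ½ × 68.2692 × 35.5 = $1211.78 million.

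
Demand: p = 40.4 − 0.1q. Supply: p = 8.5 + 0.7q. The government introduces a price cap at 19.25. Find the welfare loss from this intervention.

240.45

Competitive equilibrium: 40.4 − 0.1q = 8.5 + 0.7q → q* = 39.875, p* = 36.4125.
At the ceiling p = 19.25, quantity supplied = (19.25 − 8.5)/0.7 = 15.3571.
Willingness to pay at q' = 15.3571: 40.4 − 0.1·15.3571 = 38.8643.
Δq = 39.875 − 15.3571 = 24.5179; wedge = 38.8643 − 19.25 = 19.6143.
The triangle = ½ × 24.5179 × 19.6143 = 240.45.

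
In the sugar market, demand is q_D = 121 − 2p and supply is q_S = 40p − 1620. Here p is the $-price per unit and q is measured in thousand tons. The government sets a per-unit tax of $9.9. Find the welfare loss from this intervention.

In inverse form: demand p = 60.5 − 0.5q, supply p = 40.5 + 0.025q.
Competitive equilibrium: 60.5 − 0.5q = 40.5 + 0.025q → q* = 38.0952, p* = 41.4524.
With the tax, the buyer price exceeds the seller price by 9.9: (60.5 − 0.5q) − (40.5 + 0.025q) = 9.9 → q' = 19.2381.
Δq = 38.0952 − 19.2381 = 18.8571; the wedge equals the tax, 9.9.
The triangle = ½ × 18.8571 × 9.9 = $93.34 thousand.

$93.34 thousand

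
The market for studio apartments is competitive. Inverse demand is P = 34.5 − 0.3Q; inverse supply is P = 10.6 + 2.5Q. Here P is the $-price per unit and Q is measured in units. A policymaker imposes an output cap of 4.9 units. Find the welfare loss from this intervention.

$18.51

Competitive equilibrium: 34.5 − 0.3Q = 10.6 + 2.5Q → Q* = 8.5357, P* = 31.9393.
At Q = 4.9: demand price = 34.5 − 0.3·4.9 = 33.03; supply price = 10.6 + 2.5·4.9 = 22.85.
ΔQ = 8.5357 − 4.9 = 3.6357; wedge = 33.03 − 22.85 = 10.18.
Deadweight loss = ½ × 3.6357 × 10.18 = $18.51.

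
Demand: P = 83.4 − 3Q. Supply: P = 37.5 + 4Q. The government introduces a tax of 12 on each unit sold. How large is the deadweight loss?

Competitive equilibrium: 83.4 − 3Q = 37.5 + 4Q → Q* = 6.5571, P* = 63.7286.
With the tax, the buyer price exceeds the seller price by 12: (83.4 − 3Q) − (37.5 + 4Q) = 12 → Q' = 4.8429.
ΔQ = 6.5571 − 4.8429 = 1.7142; the wedge equals the tax, 12.
DWL = ½ × 1.7142 × 12 = 10.29.

10.29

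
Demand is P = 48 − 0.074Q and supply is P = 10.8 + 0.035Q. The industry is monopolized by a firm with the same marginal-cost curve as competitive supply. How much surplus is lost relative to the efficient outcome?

Competitive equilibrium: 48 − 0.074Q = 10.8 + 0.035Q → Q* = 341.2844, P* = 22.745.
Marginal revenue: MR = 48 − 0.148Q. Set MR = MC: 48 − 0.148Q = 10.8 + 0.035Q → Q_m = 203.2787.
Price P_m = 48 − 0.074·203.2787 = 32.9574; MC(Q_m) = 10.8 + 0.035·203.2787 = 17.9148.
Competitive Q* = 341.2844, so ΔQ = 138.0057; wedge = 32.9574 − 17.9148 = 15.0426.
Deadweight loss = ½ × 138.0057 × 15.0426 = 1037.98.

1037.98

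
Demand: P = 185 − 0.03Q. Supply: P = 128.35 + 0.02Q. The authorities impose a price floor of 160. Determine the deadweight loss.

2245

Competitive equilibrium: 185 − 0.03Q = 128.35 + 0.02Q → Q* = 1133, P* = 151.01.
At the floor P = 160, quantity demanded = (185 − 160)/0.03 = 833.3333.
Sellers' marginal cost at Q' = 833.3333: 128.35 + 0.02·833.3333 = 145.0167.
ΔQ = 1133 − 833.3333 = 299.6667; wedge = 160 − 145.0167 = 14.9833.
Deadweight loss = ½ × 299.6667 × 14.9833 = 2245.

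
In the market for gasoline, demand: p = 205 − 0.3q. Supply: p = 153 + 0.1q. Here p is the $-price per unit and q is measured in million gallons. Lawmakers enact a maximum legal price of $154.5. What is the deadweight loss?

$2645 million

Competitive equilibrium: 205 − 0.3q = 153 + 0.1q → q* = 130, p* = 166.
At the ceiling p = 154.5, quantity supplied = (154.5 − 153)/0.1 = 15.
Willingness to pay at q' = 15: 205 − 0.3·15 = 200.5.
Δq = 130 − 15 = 115; wedge = 200.5 − 154.5 = 46.
DWL = ½ × 115 × 46 = $2645 million.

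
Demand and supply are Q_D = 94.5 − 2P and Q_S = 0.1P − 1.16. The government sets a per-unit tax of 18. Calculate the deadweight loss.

In inverse form: demand P = 47.25 − 0.5Q, supply P = 11.6 + 10Q.
Competitive equilibrium: 47.25 − 0.5Q = 11.6 + 10Q → Q* = 3.3952, P* = 45.5524.
With the tax, the buyer price exceeds the seller price by 18: (47.25 − 0.5Q) − (11.6 + 10Q) = 18 → Q' = 1.681.
ΔQ = 3.3952 − 1.681 = 1.7142; the wedge equals the tax, 18.
DWL = ½ × 1.7142 × 18 = 15.43.

15.43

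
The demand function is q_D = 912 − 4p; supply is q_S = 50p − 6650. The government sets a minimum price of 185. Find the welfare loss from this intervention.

In inverse form: demand p = 228 − 0.25q, supply p = 133 + 0.02q.
Competitive equilibrium: 228 − 0.25q = 133 + 0.02q → q* = 351.8519, p* = 140.037.
At the floor p = 185, quantity demanded = (228 − 185)/0.25 = 172.
Sellers' marginal cost at q' = 172: 133 + 0.02·172 = 136.44.
Δq = 351.8519 − 172 = 179.8519; wedge = 185 − 136.44 = 48.56.
DWL = ½ × 179.8519 × 48.56 = 4366.80.

4366.80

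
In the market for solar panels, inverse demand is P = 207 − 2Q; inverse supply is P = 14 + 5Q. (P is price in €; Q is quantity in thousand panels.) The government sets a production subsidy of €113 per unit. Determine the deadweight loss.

€912.07 thousand

Competitive equilibrium: 207 − 2Q = 14 + 5Q → Q* = 27.5714, P* = 151.8571.
The subsidy lowers effective supply by 113: P = 5Q − 99.
New quantity: 207 − 2Q = 5Q − 99 → Q' = 43.7143.
Overproduction ΔQ = 43.7143 − 27.5714 = 16.1429; wedge = subsidy = 113.
The triangle = ½ × 16.1429 × 113 = €912.07 thousand.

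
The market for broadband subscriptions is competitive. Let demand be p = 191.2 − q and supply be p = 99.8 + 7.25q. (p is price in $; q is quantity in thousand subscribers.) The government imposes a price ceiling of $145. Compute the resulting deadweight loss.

$96.80 thousand

Competitive equilibrium: 191.2 − q = 99.8 + 7.25q → q* = 11.0788, p* = 180.1212.
At the ceiling p = 145, quantity supplied = (145 − 99.8)/7.25 = 6.2345.
Willingness to pay at q' = 6.2345: 191.2 − 1·6.2345 = 184.9655.
Δq = 11.0788 − 6.2345 = 4.8443; wedge = 184.9655 − 145 = 39.9655.
Welfare loss = ½ × 4.8443 × 39.9655 = $96.80 thousand.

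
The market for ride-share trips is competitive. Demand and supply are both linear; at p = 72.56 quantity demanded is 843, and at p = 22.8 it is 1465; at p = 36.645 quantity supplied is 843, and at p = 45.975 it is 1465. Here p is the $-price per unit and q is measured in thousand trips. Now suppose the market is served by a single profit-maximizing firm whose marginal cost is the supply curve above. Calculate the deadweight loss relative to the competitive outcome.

$14800.15 thousand

Demand slope = (22.8 − 72.56)/(1465 − 843) = −0.08, so p = 140 − 0.08q.
Supply slope = (45.975 − 36.645)/(1465 − 843) = 0.015, so p = 24 + 0.015q.
Competitive equilibrium: 140 − 0.08q = 24 + 0.015q → q* = 1221.05263, p* = 42.31579.
Marginal revenue: MR = 140 − 0.16q. Set MR = MC: 140 − 0.16q = 24 + 0.015q → q_m = 662.85714.
Price p_m = 140 − 0.08·662.85714 = 86.97143; MC(q_m) = 24 + 0.015·662.85714 = 33.94286.
Competitive q* = 1221.05263, so Δq = 558.19549; wedge = 86.97143 − 33.94286 = 53.02857.
DWL = ½ × 558.19549 × 53.02857 = $14800.15 thousand.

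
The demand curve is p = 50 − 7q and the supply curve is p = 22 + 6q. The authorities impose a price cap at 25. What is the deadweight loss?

17.78

Competitive equilibrium: 50 − 7q = 22 + 6q → q* = 2.1538, p* = 34.9231.
At the ceiling p = 25, quantity supplied = (25 − 22)/6 = 0.5.
Willingness to pay at q' = 0.5: 50 − 7·0.5 = 46.5.
Δq = 2.1538 − 0.5 = 1.6538; wedge = 46.5 − 25 = 21.5.
Deadweight loss = ½ × 1.6538 × 21.5 = 17.78.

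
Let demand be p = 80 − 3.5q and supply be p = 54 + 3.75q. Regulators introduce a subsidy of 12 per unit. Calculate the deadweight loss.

Competitive equilibrium: 80 − 3.5q = 54 + 3.75q → q* = 3.5862, p* = 67.4483.
The subsidy lowers effective supply by 12: p = 42 + 3.75q.
New quantity: 80 − 3.5q = 42 + 3.75q → q' = 5.2414.
Overproduction Δq = 5.2414 − 3.5862 = 1.6552; wedge = subsidy = 12.
DWL = ½ × 1.6552 × 12 = 9.93.

9.93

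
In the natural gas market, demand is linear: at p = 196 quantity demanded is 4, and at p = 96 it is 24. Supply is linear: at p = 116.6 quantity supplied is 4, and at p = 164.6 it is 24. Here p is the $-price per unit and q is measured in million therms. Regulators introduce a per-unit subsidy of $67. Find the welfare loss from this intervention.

Demand slope = (96 − 196)/(24 − 4) = −5, so p = 216 − 5q.
Supply slope = (164.6 − 116.6)/(24 − 4) = 2.4, so p = 107 + 2.4q.
Competitive equilibrium: 216 − 5q = 107 + 2.4q → q* = 14.7297, p* = 142.3514.
The subsidy lowers effective supply by 67: p = 40 + 2.4q.
New quantity: 216 − 5q = 40 + 2.4q → q' = 23.7838.
Overproduction Δq = 23.7838 − 14.7297 = 9.0541; wedge = subsidy = 67.
The triangle = ½ × 9.0541 × 67 = $303.31 million.

$303.31 million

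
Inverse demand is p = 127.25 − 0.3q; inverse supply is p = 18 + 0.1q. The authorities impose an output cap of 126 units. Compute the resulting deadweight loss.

Competitive equilibrium: 127.25 − 0.3q = 18 + 0.1q → q* = 273.125, p* = 45.3125.
At q = 126: demand price = 127.25 − 0.3·126 = 89.45; supply price = 18 + 0.1·126 = 30.6.
Δq = 273.125 − 126 = 147.125; wedge = 89.45 − 30.6 = 58.85.
DWL = ½ × 147.125 × 58.85 = 4329.15.

4329.15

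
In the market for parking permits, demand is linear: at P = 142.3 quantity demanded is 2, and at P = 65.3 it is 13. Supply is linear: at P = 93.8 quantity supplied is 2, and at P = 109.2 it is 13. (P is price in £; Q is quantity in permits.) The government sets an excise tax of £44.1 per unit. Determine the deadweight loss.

£115.76

Demand slope = (65.3 − 142.3)/(13 − 2) = −7, so P = 156.3 − 7Q.
Supply slope = (109.2 − 93.8)/(13 − 2) = 1.4, so P = 91 + 1.4Q.
Competitive equilibrium: 156.3 − 7Q = 91 + 1.4Q → Q* = 7.7738, P* = 101.8833.
With the tax, the buyer price exceeds the seller price by 44.1: (156.3 − 7Q) − (91 + 1.4Q) = 44.1 → Q' = 2.5238.
ΔQ = 7.7738 − 2.5238 = 5.25; the wedge equals the tax, 44.1.
Deadweight loss = ½ × 5.25 × 44.1 = £115.76.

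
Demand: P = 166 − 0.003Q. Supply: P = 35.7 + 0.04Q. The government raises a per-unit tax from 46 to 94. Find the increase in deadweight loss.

78139.53

Competitive equilibrium: 166 − 0.003Q = 35.7 + 0.04Q → Q* = 3030.2326, P* = 156.9093.
For a per-unit tax t: ΔQ = t/0.043, so DWL = ½·t·(t/0.043) = t²/0.086.
At t = 46: DWL = 24604.6512. At t = 94: DWL = 102744.186.
Increase = 102744.186 − 24604.6512 = 78139.53.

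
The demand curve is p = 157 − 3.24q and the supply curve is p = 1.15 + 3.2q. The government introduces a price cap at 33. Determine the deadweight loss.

653.60

Competitive equilibrium: 157 − 3.24q = 1.15 + 3.2q → q* = 24.2003, p* = 78.591.
At the ceiling p = 33, quantity supplied = (33 − 1.15)/3.2 = 9.9531.
Willingness to pay at q' = 9.9531: 157 − 3.24·9.9531 = 124.752.
Δq = 24.2003 − 9.9531 = 14.2472; wedge = 124.752 − 33 = 91.752.
The triangle = ½ × 14.2472 × 91.752 = 653.60.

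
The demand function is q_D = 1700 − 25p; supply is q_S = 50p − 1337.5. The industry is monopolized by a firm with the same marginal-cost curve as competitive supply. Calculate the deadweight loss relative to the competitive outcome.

In inverse form: demand p = 68 − 0.04q, supply p = 26.75 + 0.02q.
Competitive equilibrium: 68 − 0.04q = 26.75 + 0.02q → q* = 687.5, p* = 40.5.
Marginal revenue: MR = 68 − 0.08q. Set MR = MC: 68 − 0.08q = 26.75 + 0.02q → q_m = 412.5.
Price p_m = 68 − 0.04·412.5 = 51.5; MC(q_m) = 26.75 + 0.02·412.5 = 35.
Competitive q* = 687.5, so Δq = 275; wedge = 51.5 − 35 = 16.5.
Welfare loss = ½ × 275 × 16.5 = 2268.75.

2268.75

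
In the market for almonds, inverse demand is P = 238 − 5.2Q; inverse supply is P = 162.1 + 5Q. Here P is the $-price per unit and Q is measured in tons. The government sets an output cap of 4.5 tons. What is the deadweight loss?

Competitive equilibrium: 238 − 5.2Q = 162.1 + 5Q → Q* = 7.4412, P* = 199.3059.
At Q = 4.5: demand price = 238 − 5.2·4.5 = 214.6; supply price = 162.1 + 5·4.5 = 184.6.
ΔQ = 7.4412 − 4.5 = 2.9412; wedge = 214.6 − 184.6 = 30.
DWL = ½ × 2.9412 × 30 = $44.12.

$44.12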